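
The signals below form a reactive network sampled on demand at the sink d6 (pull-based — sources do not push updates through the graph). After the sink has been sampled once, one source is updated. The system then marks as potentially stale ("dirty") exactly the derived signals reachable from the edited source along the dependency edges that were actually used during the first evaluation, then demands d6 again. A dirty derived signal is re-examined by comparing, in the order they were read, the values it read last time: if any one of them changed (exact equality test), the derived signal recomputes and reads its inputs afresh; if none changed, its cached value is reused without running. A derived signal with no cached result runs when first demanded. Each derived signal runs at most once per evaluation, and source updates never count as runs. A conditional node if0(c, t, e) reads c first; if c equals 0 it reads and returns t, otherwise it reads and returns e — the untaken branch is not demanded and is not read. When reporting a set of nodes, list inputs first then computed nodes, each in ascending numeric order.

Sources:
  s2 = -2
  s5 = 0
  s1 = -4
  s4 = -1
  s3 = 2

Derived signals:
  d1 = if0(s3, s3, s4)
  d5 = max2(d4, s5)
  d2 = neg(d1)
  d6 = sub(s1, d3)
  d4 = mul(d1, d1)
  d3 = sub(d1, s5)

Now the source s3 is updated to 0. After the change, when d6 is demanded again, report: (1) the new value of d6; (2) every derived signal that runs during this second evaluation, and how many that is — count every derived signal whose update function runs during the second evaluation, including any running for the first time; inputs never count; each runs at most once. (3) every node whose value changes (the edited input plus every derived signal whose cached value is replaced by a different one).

d6 now evaluates to -4.
Run set: d1, d3, d6 (3 run).
Changed values: s3, d1, d3, d6.

Initial pass — values computed on the first demand:
  d1 = if0(s3=2 -> else branch s4) = -1
  d3 = sub(-1, 0) = -1
  d6 = sub(-4, -1) = -3

Second demand — change propagation:
  d1: re-runs because s3 2->0; new result 0.
  d3: re-runs because d1 -1->0; new result 0.
  d6: re-runs because d3 -1->0; new result -4.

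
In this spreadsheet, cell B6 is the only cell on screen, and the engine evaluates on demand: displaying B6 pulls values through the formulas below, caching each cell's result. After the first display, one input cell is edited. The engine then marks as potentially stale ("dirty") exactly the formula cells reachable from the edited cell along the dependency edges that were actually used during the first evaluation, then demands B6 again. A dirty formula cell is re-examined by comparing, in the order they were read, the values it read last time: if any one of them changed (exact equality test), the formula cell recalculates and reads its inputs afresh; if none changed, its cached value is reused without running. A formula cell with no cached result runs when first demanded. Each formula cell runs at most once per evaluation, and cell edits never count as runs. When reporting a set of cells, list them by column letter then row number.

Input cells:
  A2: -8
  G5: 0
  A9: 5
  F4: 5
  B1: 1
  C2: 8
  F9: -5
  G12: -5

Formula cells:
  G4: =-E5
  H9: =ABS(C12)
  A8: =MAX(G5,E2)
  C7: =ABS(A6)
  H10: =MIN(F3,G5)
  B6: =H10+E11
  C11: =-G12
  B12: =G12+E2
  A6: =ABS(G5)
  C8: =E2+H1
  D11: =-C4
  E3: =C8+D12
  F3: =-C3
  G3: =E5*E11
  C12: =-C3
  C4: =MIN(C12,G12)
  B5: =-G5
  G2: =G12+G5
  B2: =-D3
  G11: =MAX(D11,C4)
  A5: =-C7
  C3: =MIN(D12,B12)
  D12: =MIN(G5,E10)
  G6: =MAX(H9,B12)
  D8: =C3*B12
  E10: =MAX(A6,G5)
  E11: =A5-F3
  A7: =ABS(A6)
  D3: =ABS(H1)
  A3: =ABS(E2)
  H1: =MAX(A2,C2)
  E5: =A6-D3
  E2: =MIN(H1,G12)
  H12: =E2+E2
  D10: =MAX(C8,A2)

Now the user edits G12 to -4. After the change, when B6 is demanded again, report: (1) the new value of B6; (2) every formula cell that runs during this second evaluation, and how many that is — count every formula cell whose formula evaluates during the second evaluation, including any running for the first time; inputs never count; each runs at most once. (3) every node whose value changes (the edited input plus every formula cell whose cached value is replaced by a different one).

Initial pass — values computed on the first demand:
  A6 = ABS(0) = 0
  C7 = ABS(0) = 0
  A5 = -(0) = 0
  E10 = MAX(0, 0) = 0
  D12 = MIN(0, 0) = 0
  H1 = MAX(-8, 8) = 8
  E2 = MIN(8, -5) = -5
  B12 = -5 + -5 = -10
  C3 = MIN(0, -10) = -10
  F3 = -(-10) = 10
  E11 = 0 - 10 = -10
  H10 = MIN(10, 0) = 0
  B6 = 0 + -10 = -10

Second demand — change propagation:
  E2: re-runs because G12 -5->-4; new result -4.
  B12: re-runs because G12 -5->-4; E2 -5->-4; new result -8.
  C3: re-runs because B12 -10->-8; new result -8.
  F3: re-runs because C3 -10->-8; new result 8.
  E11: re-runs because F3 10->8; new result -8.
  H10: re-runs because F3 10->8; new result 0 (unchanged).
  B6: re-runs because E11 -10->-8; new result -8.

B6 now evaluates to -8.
Run set: B6, B12, C3, E2, E11, F3, H10 (7 run).
Changed values: B6, B12, C3, E2, E11, F3, G12.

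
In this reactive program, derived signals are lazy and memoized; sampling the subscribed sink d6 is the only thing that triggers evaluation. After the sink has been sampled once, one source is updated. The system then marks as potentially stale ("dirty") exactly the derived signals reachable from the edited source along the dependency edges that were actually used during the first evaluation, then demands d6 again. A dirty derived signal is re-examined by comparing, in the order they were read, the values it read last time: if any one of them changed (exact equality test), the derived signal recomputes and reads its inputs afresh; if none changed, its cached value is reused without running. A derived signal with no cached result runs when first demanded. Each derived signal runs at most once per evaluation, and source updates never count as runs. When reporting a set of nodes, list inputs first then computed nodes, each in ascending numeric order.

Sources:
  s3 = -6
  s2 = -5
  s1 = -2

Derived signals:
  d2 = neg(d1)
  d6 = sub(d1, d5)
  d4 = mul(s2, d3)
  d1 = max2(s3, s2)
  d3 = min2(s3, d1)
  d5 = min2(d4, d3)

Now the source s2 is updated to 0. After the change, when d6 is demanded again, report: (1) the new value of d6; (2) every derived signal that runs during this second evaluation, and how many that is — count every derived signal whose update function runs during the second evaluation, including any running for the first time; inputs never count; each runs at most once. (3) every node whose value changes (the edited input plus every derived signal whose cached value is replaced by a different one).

Demanding d6 again yields 6.
5 derived signals run: d1, d3, d4, d5, d6.
The nodes whose values change: s2, d1, d4, d6.

First demand of the output computes:
  d1 = max2(-6, -5) = -5
  d3 = min2(-6, -5) = -6
  d4 = mul(-5, -6) = 30
  d5 = min2(30, -6) = -6
  d6 = sub(-5, -6) = 1

After the edit, cleaning proceeds:
  d1: a read changed (s2 -5->0) — executes, giving 0.
  d3: a read changed (d1 -5->0) — executes, giving -6 — identical to its old value.
  d4: a read changed (s2 -5->0) — executes, giving 0.
  d5: a read changed (d4 30->0) — executes, giving -6 — identical to its old value.
  d6: a read changed (d1 -5->0) — executes, giving 6.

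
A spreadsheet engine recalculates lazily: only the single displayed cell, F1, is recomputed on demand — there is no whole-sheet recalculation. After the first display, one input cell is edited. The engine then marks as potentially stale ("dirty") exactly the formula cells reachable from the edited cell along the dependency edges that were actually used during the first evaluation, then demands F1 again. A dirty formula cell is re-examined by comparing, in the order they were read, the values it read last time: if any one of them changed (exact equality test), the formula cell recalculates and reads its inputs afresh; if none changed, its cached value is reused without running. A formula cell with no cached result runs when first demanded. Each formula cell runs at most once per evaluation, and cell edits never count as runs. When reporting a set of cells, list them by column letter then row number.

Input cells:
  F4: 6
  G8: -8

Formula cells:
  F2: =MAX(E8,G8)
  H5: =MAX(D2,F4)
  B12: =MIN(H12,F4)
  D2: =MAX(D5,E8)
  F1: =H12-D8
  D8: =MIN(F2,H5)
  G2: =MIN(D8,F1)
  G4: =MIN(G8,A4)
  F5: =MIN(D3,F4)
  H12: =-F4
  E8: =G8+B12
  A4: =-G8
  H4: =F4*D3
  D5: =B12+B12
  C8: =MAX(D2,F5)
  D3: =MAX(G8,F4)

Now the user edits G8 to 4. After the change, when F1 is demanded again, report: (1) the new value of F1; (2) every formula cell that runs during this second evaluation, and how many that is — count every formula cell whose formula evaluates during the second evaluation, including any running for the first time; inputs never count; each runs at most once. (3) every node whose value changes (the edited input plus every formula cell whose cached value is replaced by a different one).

First evaluation (everything demanded from the output):
  H12 = -(6) = -6
  B12 = MIN(-6, 6) = -6
  D5 = -6 + -6 = -12
  E8 = -8 + -6 = -14
  D2 = MAX(-12, -14) = -12
  F2 = MAX(-14, -8) = -8
  H5 = MAX(-12, 6) = 6
  D8 = MIN(-8, 6) = -8
  F1 = -6 - -8 = 2

Propagation after the edit:
  E8: runs — G8 -8->4; result -2.
  D2: runs — E8 -14->-2; result -2.
  F2: runs — E8 -14->-2; G8 -8->4; result 4.
  H5: runs — D2 -12->-2; result 6 (same value as before).
  D8: runs — F2 -8->4; result 4.
  F1: runs — D8 -8->4; result -10.

New value of F1: -10.
Formula cells that run: D2, D8, E8, F1, F2, H5 — 6 in total.
Values that change: D2, D8, E8, F1, F2, G8.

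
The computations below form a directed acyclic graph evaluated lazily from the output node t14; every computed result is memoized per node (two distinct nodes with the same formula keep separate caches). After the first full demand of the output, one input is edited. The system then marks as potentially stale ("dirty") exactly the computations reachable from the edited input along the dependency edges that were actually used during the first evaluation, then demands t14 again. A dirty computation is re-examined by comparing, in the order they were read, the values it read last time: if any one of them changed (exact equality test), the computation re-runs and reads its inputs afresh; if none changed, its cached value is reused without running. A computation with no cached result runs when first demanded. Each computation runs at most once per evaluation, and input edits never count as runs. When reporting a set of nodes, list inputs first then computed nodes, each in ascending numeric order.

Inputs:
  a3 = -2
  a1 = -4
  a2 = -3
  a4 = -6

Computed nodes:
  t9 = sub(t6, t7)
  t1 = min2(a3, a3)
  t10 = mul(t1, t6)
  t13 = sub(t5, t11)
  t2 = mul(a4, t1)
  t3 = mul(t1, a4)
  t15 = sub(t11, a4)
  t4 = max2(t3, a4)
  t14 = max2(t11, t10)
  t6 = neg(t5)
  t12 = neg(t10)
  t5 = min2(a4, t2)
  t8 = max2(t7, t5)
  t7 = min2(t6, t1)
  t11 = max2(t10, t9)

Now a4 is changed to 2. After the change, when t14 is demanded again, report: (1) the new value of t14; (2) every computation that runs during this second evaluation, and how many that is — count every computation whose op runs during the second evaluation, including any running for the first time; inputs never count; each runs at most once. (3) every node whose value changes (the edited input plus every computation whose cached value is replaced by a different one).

Demanding t14 again yields 6.
8 computations run: t2, t5, t6, t7, t9, t10, t11, t14.
The nodes whose values change: a4, t2, t5, t6, t9, t10, t11, t14.

First demand of the output computes:
  t1 = min2(-2, -2) = -2
  t2 = mul(-6, -2) = 12
  t5 = min2(-6, 12) = -6
  t6 = neg(-6) = 6
  t7 = min2(6, -2) = -2
  t9 = sub(6, -2) = 8
  t10 = mul(-2, 6) = -12
  t11 = max2(-12, 8) = 8
  t14 = max2(8, -12) = 8

After the edit, cleaning proceeds:
  t2: a read changed (a4 -6->2) — executes, giving -4.
  t5: a read changed (a4 -6->2; t2 12->-4) — executes, giving -4.
  t6: a read changed (t5 -6->-4) — executes, giving 4.
  t7: a read changed (t6 6->4) — executes, giving -2 — identical to its old value.
  t9: a read changed (t6 6->4) — executes, giving 6.
  t10: a read changed (t6 6->4) — executes, giving -8.
  t11: a read changed (t10 -12->-8; t9 8->6) — executes, giving 6.
  t14: a read changed (t11 8->6; t10 -12->-8) — executes, giving 6.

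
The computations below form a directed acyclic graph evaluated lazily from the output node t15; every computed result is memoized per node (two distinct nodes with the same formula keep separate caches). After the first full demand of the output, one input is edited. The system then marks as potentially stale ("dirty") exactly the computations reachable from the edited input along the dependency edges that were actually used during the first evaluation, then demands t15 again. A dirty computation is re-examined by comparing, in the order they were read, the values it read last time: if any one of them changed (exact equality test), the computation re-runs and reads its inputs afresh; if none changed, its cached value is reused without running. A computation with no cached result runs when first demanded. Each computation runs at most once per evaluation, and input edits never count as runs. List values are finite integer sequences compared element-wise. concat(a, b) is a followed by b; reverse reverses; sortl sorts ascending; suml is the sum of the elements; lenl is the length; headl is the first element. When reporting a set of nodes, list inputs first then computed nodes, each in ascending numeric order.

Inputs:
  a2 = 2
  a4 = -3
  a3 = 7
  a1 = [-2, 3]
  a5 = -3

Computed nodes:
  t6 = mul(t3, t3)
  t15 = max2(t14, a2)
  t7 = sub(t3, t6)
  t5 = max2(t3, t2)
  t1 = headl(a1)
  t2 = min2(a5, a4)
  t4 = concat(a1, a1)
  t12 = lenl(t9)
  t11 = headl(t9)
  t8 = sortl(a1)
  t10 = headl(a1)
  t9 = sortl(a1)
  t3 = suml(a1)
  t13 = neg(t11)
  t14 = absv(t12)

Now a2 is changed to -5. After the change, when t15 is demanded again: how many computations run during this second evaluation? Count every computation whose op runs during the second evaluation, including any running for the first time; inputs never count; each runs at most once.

First demand of the output computes:
  t9 = sortl([-2, 3]) = [-2, 3]
  t12 = lenl([-2, 3]) = 2
  t14 = absv(2) = 2
  t15 = max2(2, 2) = 2

After the edit, cleaning proceeds:
  t15: a read changed (a2 2->-5) — executes, giving 2 — identical to its old value.

1 computations run: t15.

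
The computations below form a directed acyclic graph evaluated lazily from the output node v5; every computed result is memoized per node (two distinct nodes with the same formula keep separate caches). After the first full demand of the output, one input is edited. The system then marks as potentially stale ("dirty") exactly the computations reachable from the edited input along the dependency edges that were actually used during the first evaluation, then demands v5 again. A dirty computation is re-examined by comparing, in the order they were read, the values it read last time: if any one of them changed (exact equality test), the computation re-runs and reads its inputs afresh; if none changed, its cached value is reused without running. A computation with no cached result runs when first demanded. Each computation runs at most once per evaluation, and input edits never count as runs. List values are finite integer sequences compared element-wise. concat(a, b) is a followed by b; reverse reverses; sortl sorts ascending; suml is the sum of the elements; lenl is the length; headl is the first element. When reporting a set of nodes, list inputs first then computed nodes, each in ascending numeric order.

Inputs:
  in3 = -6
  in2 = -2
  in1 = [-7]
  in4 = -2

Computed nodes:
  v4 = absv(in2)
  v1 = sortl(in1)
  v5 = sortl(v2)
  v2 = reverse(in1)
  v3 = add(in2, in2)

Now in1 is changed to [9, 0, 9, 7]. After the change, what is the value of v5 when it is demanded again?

Demanding v5 again yields [0, 7, 9, 9].

First demand of the output computes:
  v2 = reverse([-7]) = [-7]
  v5 = sortl([-7]) = [-7]

After the edit, cleaning proceeds:
  v2: a read changed (in1 [-7]->[9, 0, 9, 7]) — executes, giving [7, 9, 0, 9].
  v5: a read changed (v2 [-7]->[7, 9, 0, 9]) — executes, giving [0, 7, 9, 9].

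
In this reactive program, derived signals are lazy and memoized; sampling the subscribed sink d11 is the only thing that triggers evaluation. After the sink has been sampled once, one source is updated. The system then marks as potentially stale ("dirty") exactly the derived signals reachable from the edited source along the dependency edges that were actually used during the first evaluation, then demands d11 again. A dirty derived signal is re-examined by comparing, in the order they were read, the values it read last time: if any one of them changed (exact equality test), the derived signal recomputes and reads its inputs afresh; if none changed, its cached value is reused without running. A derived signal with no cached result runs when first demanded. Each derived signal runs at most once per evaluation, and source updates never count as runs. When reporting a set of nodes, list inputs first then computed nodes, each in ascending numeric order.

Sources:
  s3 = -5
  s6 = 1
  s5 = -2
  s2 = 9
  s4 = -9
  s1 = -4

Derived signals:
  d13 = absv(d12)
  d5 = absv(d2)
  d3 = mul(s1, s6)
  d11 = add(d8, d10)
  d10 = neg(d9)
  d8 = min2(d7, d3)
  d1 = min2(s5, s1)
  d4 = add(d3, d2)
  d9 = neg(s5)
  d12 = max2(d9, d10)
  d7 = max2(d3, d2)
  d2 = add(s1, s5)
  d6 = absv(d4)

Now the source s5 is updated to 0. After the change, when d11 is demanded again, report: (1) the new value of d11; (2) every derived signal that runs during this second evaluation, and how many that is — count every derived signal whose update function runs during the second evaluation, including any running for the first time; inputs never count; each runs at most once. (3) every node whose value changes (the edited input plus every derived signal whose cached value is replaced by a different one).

First demand of the output computes:
  d2 = add(-4, -2) = -6
  d3 = mul(-4, 1) = -4
  d7 = max2(-4, -6) = -4
  d8 = min2(-4, -4) = -4
  d9 = neg(-2) = 2
  d10 = neg(2) = -2
  d11 = add(-4, -2) = -6

After the edit, cleaning proceeds:
  d2: a read changed (s5 -2->0) — executes, giving -4.
  d7: a read changed (d2 -6->-4) — executes, giving -4 — identical to its old value.
  d8: dirty, but its reads are unchanged (d7 unchanged, d3 unchanged); cached -4 stands.
  d9: a read changed (s5 -2->0) — executes, giving 0.
  d10: a read changed (d9 2->0) — executes, giving 0.
  d11: a read changed (d10 -2->0) — executes, giving -4.

Note where the cutoff bites: d8 is checked, finds nothing changed, and keeps its cache.

Demanding d11 again yields -4.
5 derived signals run: d2, d7, d9, d10, d11.
The nodes whose values change: s5, d2, d9, d10, d11.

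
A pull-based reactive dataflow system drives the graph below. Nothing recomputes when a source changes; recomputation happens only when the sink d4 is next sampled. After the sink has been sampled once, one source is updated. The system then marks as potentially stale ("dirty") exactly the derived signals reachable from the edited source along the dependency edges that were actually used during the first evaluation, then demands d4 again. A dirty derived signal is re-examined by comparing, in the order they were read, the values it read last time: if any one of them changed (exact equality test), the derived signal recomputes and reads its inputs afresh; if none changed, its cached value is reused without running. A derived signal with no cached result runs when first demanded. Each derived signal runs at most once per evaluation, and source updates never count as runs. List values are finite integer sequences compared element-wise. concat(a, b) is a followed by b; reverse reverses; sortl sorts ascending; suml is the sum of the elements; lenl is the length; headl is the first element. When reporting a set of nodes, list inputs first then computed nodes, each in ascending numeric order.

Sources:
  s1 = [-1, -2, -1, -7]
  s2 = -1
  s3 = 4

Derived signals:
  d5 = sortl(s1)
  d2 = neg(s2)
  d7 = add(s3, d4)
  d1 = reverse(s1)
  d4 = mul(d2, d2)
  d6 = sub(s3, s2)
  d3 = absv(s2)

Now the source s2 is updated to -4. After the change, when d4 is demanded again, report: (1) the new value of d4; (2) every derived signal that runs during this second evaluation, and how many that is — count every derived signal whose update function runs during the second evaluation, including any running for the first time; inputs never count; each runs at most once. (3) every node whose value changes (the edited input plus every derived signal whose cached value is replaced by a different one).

New value of d4: 16.
Derived signals that run: d2, d4 — 2 in total.
Values that change: s2, d2, d4.

First evaluation (everything demanded from the output):
  d2 = neg(-1) = 1
  d4 = mul(1, 1) = 1

Propagation after the edit:
  d2: runs — s2 -1->-4; result 4.
  d4: runs — d2 1->4; d2 1->4; result 16.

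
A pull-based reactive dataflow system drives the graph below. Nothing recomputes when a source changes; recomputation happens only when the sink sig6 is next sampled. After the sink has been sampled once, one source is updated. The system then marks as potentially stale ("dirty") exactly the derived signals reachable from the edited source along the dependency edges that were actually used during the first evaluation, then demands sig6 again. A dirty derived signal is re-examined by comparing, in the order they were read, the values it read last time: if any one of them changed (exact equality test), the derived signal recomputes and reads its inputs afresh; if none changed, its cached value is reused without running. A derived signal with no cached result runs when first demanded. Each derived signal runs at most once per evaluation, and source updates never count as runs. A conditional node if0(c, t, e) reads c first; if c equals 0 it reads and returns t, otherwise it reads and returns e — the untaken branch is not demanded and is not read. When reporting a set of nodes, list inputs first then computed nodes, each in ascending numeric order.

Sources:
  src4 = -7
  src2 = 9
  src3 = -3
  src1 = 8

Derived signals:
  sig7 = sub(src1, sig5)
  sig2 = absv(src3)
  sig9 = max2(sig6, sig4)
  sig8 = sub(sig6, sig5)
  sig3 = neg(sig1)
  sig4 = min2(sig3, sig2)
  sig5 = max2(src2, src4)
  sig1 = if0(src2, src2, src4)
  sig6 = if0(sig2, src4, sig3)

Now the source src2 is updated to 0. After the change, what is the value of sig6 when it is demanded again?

New value of sig6: 0.

First evaluation (everything demanded from the output):
  sig1 = if0(src2=9 -> else branch src4) = -7
  sig2 = absv(-3) = 3
  sig3 = neg(-7) = 7
  sig6 = if0(sig2=3 -> else branch sig3) = 7

Propagation after the edit:
  sig1: runs — src2 9->0; result 0.
  sig3: runs — sig1 -7->0; result 0.
  sig6: runs — sig3 7->0; result 0.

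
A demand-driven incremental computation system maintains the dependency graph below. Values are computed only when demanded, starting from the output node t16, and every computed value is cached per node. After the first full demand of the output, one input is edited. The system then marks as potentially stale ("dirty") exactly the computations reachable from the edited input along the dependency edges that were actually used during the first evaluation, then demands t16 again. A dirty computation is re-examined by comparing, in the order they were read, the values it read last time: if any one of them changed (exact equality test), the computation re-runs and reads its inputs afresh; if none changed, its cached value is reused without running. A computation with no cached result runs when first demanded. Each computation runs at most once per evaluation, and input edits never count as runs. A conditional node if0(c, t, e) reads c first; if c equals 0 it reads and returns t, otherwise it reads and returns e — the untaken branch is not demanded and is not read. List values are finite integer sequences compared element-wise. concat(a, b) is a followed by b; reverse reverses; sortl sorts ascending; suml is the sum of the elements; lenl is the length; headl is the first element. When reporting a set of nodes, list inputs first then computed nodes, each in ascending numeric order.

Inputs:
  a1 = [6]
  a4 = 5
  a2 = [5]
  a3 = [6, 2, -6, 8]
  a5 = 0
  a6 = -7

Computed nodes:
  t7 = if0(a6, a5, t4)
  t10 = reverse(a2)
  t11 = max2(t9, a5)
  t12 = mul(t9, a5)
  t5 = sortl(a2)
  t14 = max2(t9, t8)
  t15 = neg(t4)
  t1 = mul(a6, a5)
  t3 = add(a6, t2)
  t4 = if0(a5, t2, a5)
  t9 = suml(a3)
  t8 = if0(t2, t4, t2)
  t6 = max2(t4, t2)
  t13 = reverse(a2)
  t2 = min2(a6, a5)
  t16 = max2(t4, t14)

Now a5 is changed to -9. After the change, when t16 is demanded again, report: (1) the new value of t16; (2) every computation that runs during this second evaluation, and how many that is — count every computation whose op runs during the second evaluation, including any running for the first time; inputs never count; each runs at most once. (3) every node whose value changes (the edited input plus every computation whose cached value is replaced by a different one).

New value of t16: 10.
Computations that run: t2, t4, t8, t14, t16 — 5 in total.
Values that change: a5, t2, t4, t8.

First evaluation (everything demanded from the output):
  t2 = min2(-7, 0) = -7
  t4 = if0(a5=0 -> then branch t2) = -7
  t8 = if0(t2=-7 -> else branch t2) = -7
  t9 = suml([6, 2, -6, 8]) = 10
  t14 = max2(10, -7) = 10
  t16 = max2(-7, 10) = 10

Propagation after the edit:
  t2: runs — a5 0->-9; result -9.
  t4: runs — a5 0->-9; t2 -7->-9; result -9.
  t8: runs — t2 -7->-9; t2 -7->-9; result -9.
  t14: runs — t8 -7->-9; result 10 (same value as before).
  t16: runs — t4 -7->-9; result 10 (same value as before).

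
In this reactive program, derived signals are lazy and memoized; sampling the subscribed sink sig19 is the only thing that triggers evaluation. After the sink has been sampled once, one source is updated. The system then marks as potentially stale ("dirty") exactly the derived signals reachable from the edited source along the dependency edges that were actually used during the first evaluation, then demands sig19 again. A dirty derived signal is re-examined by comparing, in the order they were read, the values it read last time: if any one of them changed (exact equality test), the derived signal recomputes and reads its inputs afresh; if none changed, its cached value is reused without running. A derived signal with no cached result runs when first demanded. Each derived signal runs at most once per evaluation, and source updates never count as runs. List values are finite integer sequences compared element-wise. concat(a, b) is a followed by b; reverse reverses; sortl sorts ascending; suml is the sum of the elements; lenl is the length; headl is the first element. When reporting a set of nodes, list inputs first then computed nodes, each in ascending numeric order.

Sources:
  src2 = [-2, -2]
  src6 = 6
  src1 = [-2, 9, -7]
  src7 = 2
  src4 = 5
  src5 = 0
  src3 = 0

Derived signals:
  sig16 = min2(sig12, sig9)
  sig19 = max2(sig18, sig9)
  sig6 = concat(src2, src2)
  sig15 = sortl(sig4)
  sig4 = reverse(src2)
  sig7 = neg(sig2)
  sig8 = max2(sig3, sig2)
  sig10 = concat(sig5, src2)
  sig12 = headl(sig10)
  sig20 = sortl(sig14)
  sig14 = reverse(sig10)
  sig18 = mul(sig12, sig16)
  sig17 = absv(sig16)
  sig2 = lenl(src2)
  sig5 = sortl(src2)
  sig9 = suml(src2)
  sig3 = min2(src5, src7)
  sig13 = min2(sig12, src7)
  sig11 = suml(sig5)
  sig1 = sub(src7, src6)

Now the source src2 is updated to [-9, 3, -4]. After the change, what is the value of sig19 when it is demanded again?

Demanding sig19 again yields 90.

First demand of the output computes:
  sig5 = sortl([-2, -2]) = [-2, -2]
  sig9 = suml([-2, -2]) = -4
  sig10 = concat([-2, -2], [-2, -2]) = [-2, -2, -2, -2]
  sig12 = headl([-2, -2, -2, -2]) = -2
  sig16 = min2(-2, -4) = -4
  sig18 = mul(-2, -4) = 8
  sig19 = max2(8, -4) = 8

After the edit, cleaning proceeds:
  sig5: a read changed (src2 [-2, -2]->[-9, 3, -4]) — executes, giving [-9, -4, 3].
  sig9: a read changed (src2 [-2, -2]->[-9, 3, -4]) — executes, giving -10.
  sig10: a read changed (sig5 [-2, -2]->[-9, -4, 3]; src2 [-2, -2]->[-9, 3, -4]) — executes, giving [-9, -4, 3, -9, 3, -4].
  sig12: a read changed (sig10 [-2, -2, -2, -2]->[-9, -4, 3, -9, 3, -4]) — executes, giving -9.
  sig16: a read changed (sig12 -2->-9; sig9 -4->-10) — executes, giving -10.
  sig18: a read changed (sig12 -2->-9; sig16 -4->-10) — executes, giving 90.
  sig19: a read changed (sig18 8->90; sig9 -4->-10) — executes, giving 90.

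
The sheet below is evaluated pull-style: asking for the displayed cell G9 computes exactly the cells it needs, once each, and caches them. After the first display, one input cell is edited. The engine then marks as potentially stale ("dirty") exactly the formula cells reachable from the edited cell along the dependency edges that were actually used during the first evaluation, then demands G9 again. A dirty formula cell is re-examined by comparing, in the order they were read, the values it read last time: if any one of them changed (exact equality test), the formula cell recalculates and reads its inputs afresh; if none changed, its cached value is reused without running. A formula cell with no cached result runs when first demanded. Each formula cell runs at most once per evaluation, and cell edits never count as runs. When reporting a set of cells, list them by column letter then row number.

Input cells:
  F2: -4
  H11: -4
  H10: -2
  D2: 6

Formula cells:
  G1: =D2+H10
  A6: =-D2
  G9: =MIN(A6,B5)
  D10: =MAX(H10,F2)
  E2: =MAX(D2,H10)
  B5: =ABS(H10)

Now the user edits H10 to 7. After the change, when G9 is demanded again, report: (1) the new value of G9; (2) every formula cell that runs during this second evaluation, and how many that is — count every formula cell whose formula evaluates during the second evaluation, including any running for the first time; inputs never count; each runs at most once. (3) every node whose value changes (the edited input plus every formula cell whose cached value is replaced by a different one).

Demanding G9 again yields -6.
2 formula cells run: B5, G9.
The nodes whose values change: B5, H10.

First demand of the output computes:
  A6 = -(6) = -6
  B5 = ABS(-2) = 2
  G9 = MIN(-6, 2) = -6

After the edit, cleaning proceeds:
  B5: a read changed (H10 -2->7) — executes, giving 7.
  G9: a read changed (B5 2->7) — executes, giving -6 — identical to its old value.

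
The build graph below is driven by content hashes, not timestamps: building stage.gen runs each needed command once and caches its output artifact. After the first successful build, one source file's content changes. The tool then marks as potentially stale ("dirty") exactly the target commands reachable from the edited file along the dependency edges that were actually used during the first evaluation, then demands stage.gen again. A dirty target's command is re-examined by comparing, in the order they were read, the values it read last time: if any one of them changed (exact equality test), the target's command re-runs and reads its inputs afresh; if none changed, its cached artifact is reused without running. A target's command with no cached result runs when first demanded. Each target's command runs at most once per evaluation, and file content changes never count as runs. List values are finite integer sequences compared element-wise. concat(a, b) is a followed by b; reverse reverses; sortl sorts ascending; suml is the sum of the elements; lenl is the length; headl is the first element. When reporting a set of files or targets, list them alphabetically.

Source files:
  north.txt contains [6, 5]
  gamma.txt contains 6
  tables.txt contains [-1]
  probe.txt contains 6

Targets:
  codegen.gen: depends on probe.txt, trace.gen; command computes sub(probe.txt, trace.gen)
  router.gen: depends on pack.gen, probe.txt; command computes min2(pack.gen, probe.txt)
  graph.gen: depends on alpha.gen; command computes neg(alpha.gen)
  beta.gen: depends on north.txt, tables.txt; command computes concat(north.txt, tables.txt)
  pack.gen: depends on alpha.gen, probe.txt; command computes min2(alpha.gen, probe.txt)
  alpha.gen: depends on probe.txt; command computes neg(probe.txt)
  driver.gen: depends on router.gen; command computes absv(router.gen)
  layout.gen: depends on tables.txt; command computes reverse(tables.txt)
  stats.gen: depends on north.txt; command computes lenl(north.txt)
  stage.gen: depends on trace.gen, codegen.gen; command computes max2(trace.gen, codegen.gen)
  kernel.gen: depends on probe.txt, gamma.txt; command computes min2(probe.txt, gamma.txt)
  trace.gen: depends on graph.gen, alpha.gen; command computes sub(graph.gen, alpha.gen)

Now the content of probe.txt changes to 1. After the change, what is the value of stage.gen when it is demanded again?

stage.gen now evaluates to 2.

Initial pass — values computed on the first demand:
  alpha.gen = neg(6) = -6
  graph.gen = neg(-6) = 6
  trace.gen = sub(6, -6) = 12
  codegen.gen = sub(6, 12) = -6
  stage.gen = max2(12, -6) = 12

Second demand — change propagation:
  alpha.gen: re-runs because probe.txt 6->1; new result -1.
  graph.gen: re-runs because alpha.gen -6->-1; new result 1.
  trace.gen: re-runs because graph.gen 6->1; alpha.gen -6->-1; new result 2.
  codegen.gen: re-runs because probe.txt 6->1; trace.gen 12->2; new result -1.
  stage.gen: re-runs because trace.gen 12->2; codegen.gen -6->-1; new result 2.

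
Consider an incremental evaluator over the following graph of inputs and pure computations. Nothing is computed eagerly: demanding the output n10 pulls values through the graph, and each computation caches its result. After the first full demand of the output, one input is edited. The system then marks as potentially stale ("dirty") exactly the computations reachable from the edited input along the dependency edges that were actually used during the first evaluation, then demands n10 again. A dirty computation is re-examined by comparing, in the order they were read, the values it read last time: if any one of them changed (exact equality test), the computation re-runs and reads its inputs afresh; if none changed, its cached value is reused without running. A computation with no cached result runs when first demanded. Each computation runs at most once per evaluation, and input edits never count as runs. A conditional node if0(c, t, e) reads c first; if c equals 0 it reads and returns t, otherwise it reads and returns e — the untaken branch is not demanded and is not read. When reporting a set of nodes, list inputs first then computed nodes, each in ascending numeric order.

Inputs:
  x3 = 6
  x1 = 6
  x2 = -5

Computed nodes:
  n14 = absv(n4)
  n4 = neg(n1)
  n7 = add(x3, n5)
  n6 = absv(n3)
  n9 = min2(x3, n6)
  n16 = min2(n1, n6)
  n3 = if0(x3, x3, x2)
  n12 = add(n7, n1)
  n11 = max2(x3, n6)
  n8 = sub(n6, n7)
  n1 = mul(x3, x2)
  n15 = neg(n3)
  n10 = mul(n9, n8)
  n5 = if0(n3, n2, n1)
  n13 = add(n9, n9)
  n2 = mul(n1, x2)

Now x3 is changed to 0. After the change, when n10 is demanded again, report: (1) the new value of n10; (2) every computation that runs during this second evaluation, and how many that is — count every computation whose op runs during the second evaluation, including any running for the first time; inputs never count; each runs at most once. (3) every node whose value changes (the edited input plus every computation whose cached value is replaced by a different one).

Initial pass — values computed on the first demand:
  n1 = mul(6, -5) = -30
  n3 = if0(x3=6 -> else branch x2) = -5
  n5 = if0(n3=-5 -> else branch n1) = -30
  n6 = absv(-5) = 5
  n7 = add(6, -30) = -24
  n8 = sub(5, -24) = 29
  n9 = min2(6, 5) = 5
  n10 = mul(5, 29) = 145

Second demand — change propagation:
  n1: re-runs because x3 6->0; new result 0.
  n2: newly demanded (no cache) — executes and yields 0.
  n3: re-runs because x3 6->0; new result 0.
  n5: re-runs because n3 -5->0; n1 -30->0; new result 0.
  n6: re-runs because n3 -5->0; new result 0.
  n7: re-runs because x3 6->0; n5 -30->0; new result 0.
  n8: re-runs because n6 5->0; n7 -24->0; new result 0.
  n9: re-runs because x3 6->0; n6 5->0; new result 0.
  n10: re-runs because n9 5->0; n8 29->0; new result 0.

The important point: the flipped condition pulls in fresh nodes; n2 runs for the first time.

n10 now evaluates to 0.
Run set: n1, n2, n3, n5, n6, n7, n8, n9, n10 (9 run).
Changed values: x3, n1, n3, n5, n6, n7, n8, n9, n10.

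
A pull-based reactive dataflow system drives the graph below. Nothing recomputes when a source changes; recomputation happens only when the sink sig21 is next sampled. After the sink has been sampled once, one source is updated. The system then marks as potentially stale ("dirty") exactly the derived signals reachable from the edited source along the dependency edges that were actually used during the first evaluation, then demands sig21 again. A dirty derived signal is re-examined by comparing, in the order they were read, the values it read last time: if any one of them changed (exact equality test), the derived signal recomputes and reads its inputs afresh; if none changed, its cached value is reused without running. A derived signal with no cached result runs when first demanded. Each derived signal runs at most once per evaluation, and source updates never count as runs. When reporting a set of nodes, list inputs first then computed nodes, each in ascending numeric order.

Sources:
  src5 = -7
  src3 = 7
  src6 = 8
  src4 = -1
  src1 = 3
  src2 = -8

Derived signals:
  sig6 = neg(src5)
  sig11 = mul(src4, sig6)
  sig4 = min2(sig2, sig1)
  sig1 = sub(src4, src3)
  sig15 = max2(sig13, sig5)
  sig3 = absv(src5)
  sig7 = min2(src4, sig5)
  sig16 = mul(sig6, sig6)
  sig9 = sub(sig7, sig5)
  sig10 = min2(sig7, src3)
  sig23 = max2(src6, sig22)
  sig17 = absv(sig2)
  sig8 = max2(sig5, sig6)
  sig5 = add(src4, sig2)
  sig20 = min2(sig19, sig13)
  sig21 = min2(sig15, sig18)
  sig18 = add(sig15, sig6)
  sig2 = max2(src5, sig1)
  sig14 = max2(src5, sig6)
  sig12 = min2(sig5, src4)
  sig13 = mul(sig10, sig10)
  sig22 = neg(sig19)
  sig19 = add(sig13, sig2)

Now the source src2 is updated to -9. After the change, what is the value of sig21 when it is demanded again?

New value of sig21: 64.
Key observation: src2 is never demanded by the output, so the edit triggers no recomputation at all.

First evaluation (everything demanded from the output):
  sig1 = sub(-1, 7) = -8
  sig2 = max2(-7, -8) = -7
  sig5 = add(-1, -7) = -8
  sig6 = neg(-7) = 7
  sig7 = min2(-1, -8) = -8
  sig10 = min2(-8, 7) = -8
  sig13 = mul(-8, -8) = 64
  sig15 = max2(64, -8) = 64
  sig18 = add(64, 7) = 71
  sig21 = min2(64, 71) = 64

Propagation after the edit:
  src2 feeds no computation that the output demands — nothing is marked dirty and nothing runs.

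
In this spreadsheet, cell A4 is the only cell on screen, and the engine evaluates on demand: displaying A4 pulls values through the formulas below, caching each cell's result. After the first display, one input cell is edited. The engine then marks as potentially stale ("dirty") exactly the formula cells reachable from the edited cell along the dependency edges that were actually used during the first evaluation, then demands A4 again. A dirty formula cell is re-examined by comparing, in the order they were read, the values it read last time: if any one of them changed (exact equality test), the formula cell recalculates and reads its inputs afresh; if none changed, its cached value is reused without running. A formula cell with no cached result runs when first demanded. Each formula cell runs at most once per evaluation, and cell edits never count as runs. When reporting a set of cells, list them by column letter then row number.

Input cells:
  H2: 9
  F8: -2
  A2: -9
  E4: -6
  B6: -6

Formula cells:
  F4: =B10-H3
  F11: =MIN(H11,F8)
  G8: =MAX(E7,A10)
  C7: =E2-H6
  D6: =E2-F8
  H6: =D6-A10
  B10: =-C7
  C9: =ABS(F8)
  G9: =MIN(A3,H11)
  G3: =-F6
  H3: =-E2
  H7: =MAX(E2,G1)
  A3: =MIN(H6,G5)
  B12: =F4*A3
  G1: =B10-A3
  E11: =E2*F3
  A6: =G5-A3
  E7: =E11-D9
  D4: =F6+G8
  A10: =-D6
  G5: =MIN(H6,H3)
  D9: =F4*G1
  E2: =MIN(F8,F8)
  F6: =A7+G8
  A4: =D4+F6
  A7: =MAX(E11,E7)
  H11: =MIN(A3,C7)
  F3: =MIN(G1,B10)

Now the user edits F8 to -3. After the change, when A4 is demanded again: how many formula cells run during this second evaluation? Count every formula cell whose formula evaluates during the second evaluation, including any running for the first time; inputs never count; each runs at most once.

Initial pass — values computed on the first demand:
  E2 = MIN(-2, -2) = -2
  D6 = -2 - -2 = 0
  A10 = -(0) = 0
  H3 = -(-2) = 2
  H6 = 0 - 0 = 0
  C7 = -2 - 0 = -2
  B10 = -(-2) = 2
  F4 = 2 - 2 = 0
  G5 = MIN(0, 2) = 0
  A3 = MIN(0, 0) = 0
  G1 = 2 - 0 = 2
  D9 = 0 * 2 = 0
  F3 = MIN(2, 2) = 2
  E11 = -2 * 2 = -4
  E7 = -4 - 0 = -4
  A7 = MAX(-4, -4) = -4
  G8 = MAX(-4, 0) = 0
  F6 = -4 + 0 = -4
  D4 = -4 + 0 = -4
  A4 = -4 + -4 = -8

Second demand — change propagation:
  E2: re-runs because F8 -2->-3; F8 -2->-3; new result -3.
  D6: re-runs because E2 -2->-3; F8 -2->-3; new result 0 (unchanged).
  A10: re-examined; everything it read last time is the same (D6 unchanged) — cache 0 kept, no run.
  H3: re-runs because E2 -2->-3; new result 3.
  H6: re-examined; everything it read last time is the same (D6 unchanged, A10 unchanged) — cache 0 kept, no run.
  C7: re-runs because E2 -2->-3; new result -3.
  B10: re-runs because C7 -2->-3; new result 3.
  F4: re-runs because B10 2->3; H3 2->3; new result 0 (unchanged).
  G5: re-runs because H3 2->3; new result 0 (unchanged).
  A3: re-examined; everything it read last time is the same (H6 unchanged, G5 unchanged) — cache 0 kept, no run.
  G1: re-runs because B10 2->3; new result 3.
  D9: re-runs because G1 2->3; new result 0 (unchanged).
  F3: re-runs because G1 2->3; B10 2->3; new result 3.
  E11: re-runs because E2 -2->-3; F3 2->3; new result -9.
  E7: re-runs because E11 -4->-9; new result -9.
  A7: re-runs because E11 -4->-9; E7 -4->-9; new result -9.
  G8: re-runs because E7 -4->-9; new result 0 (unchanged).
  F6: re-runs because A7 -4->-9; new result -9.
  D4: re-runs because F6 -4->-9; new result -9.
  A4: re-runs because D4 -4->-9; F6 -4->-9; new result -18.

The important point: at A10 every value read last time is unchanged, so the dirty flag clears without a run.

Run set: A4, A7, B10, C7, D4, D6, D9, E2, E7, E11, F3, F4, F6, G1, G5, G8, H3 (17 run).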